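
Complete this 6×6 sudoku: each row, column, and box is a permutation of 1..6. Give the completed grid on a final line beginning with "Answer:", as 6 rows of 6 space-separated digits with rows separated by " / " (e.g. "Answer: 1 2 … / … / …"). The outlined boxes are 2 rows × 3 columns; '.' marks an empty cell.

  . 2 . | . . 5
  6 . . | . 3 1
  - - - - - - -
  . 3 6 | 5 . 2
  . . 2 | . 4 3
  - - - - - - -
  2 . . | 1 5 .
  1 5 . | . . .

Step 1. [r2c2∈{4}] nothing but 4 survives at r2c2 ⇒ r2c2=4.
Step 2. [r6c4∈{2,3,4,6}] r6c4 is the only open cell in col 4 admitting 3, so r6c4=3.
Step 3. [r5c3∈{3,4}] r5c3 is the only open cell in row 5 admitting 3 ⇒ r5c3=3.
Step 4. [r1c5∈{6}] r1c5 is down to just 6 ⇒ r1c5=6.
Step 5. [r6c6∈{4,6}] in row 6, 6 fits only at r6c6 ⇒ r6c6=6.
Step 6. [r2c3∈{5}] r2c3 is down to just 5 ⇒ r2c3=5.
Step 7. [r6c3∈{4}] r6c3 is down to just 4, so r6c3=4.
Step 8. [r1c1∈{3}] r1c1's peers cover all but 3 ⇒ r1c1=3.
Step 9. [r4c2∈{1}] r4c2 has the single candidate 1. So r4c2=1.
Step 10. [r5c2∈{6}] only 6 remains possible at r5c2 ⇒ r5c2=6.
Step 11. [r3c1∈{4}] r3c1 has the single candidate 4. So r3c1=4.
Step 12. [r3c5∈{1}] only 1 remains possible at r3c5, so r3c5=1.
Step 13. [r4c1∈{5}] r4c1 is down to just 5 ⇒ r4c1=5.
Step 14. [r5c6∈{4}] r5c6 has the single candidate 4, so r5c6=4.
Step 15. [r2c4∈{2}] r2c4 is down to just 2 ⇒ r2c4=2.
Step 16. [r4c4∈{6}] r4c4 is down to just 6, so r4c4=6.
Step 17. [r1c3∈{1}] r1c3 is down to just 1, so r1c3=1.
Step 18. [r1c4∈{4}] r1c4's peers cover all but 4 ⇒ r1c4=4.
Step 19. [r6c5∈{2}] r6c5 has the single candidate 2 ⇒ r6c5=2.

Answer: 3 2 1 4 6 5 / 6 4 5 2 3 1 / 4 3 6 5 1 2 / 5 1 2 6 4 3 / 2 6 3 1 5 4 / 1 5 4 3 2 6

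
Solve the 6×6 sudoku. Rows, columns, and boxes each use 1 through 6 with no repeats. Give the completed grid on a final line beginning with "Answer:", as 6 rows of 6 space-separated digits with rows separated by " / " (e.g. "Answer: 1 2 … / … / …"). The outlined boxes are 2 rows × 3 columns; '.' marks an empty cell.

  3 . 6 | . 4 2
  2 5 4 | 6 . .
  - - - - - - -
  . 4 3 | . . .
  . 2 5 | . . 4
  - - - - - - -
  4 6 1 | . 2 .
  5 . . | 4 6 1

Step 1. [r2c5∈{1,3}] 1 has one home in row 2: r2c5, so r2c5=1.
Step 2. [r3c5∈{5}] r3c5 has the single candidate 5, so r3c5=5.
Step 3. [r5c6∈{3,5}] across col 6, 5 lands solely at r5c6 ⇒ r5c6=5.
Step 4. [r4c1∈{1,6}] 6 has one home in row 4: r4c1 ⇒ r4c1=6.
Step 5. [r4c4∈{1,3}] in row 4, 1 fits only at r4c4. So r4c4=1.
Step 6. [r1c2∈{1}] only 1 remains possible at r1c2 ⇒ r1c2=1.
Step 7. [r5c4∈{3}] r5c4's peers cover all but 3, so r5c4=3.
Step 8. [r6c2∈{3}] only 3 remains possible at r6c2, so r6c2=3.
Step 9. [r2c6∈{3}] nothing but 3 survives at r2c6, so r2c6=3.
Step 10. [r3c4∈{2}] only 2 remains possible at r3c4. So r3c4=2.
Step 11. [r6c3∈{2}] r6c3's peers cover all but 2, so r6c3=2.
Step 12. [r3c1∈{1}] r3c1 has the single candidate 1. So r3c1=1.
Step 13. [r4c5∈{3}] r4c5 has the single candidate 3, so r4c5=3.
Step 14. [r1c4∈{5}] r1c4 has the single candidate 5, so r1c4=5.
Step 15. [r3c6∈{6}] r3c6's peers cover all but 6 ⇒ r3c6=6.

Answer: 3 1 6 5 4 2 / 2 5 4 6 1 3 / 1 4 3 2 5 6 / 6 2 5 1 3 4 / 4 6 1 3 2 5 / 5 3 2 4 6 1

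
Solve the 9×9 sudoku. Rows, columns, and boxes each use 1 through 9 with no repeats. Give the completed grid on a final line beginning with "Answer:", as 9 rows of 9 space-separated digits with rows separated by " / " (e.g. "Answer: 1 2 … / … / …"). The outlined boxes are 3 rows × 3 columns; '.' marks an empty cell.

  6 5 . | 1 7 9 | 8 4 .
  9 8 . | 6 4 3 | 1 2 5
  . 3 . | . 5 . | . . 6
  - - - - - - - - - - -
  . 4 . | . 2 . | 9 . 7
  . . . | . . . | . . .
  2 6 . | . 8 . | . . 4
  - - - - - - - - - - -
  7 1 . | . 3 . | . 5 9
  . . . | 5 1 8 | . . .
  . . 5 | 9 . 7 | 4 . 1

Step 1. [r7c3∈{2,4,6,8}] row 7 places 8 nowhere but r7c3 ⇒ r7c3=8.
Step 2. [r6c3∈{1,3,7,9}] r6c3 is the only open cell in row 6 admitting 9, so r6c3=9.
Step 3. [r4c4∈{3}] r4c4 has the single candidate 3. So r4c4=3.
Step 4. [r4c3∈{1}] r4c3 is down to just 1, so r4c3=1.
Step 5. [r8c3∈{2,3,4,6}] r8c3 is the only open cell in col 3 admitting 6, so r8c3=6.
Step 6. [r5c3∈{3,7}] in col 3, 3 fits only at r5c3. So r5c3=3.
Step 7. [r9c8∈{3,6,8}] row 9 places 8 nowhere but r9c8, so r9c8=8.
Step 8. [r7c7∈{2,6}] across box 9, 6 lands solely at r7c7. So r7c7=6.
Step 9. [r3c7∈{7}] only 7 remains possible at r3c7. So r3c7=7.
Step 10. [r3c6∈{2}] r3c6 has the single candidate 2 ⇒ r3c6=2.
Step 11. [r5c9∈{2,8}] r5c9 is the only open cell in col 9 admitting 8 ⇒ r5c9=8.
Step 12. [r8c9∈{2,3}] 2 has one home in col 9: r8c9, so r8c9=2.
Step 13. [r5c1∈{5}] r5c1 is down to just 5. So r5c1=5.
Step 14. [r8c7∈{3}] r8c7 has the single candidate 3, so r8c7=3.
Step 15. [r4c8∈{6}] r4c8 has the single candidate 6. So r4c8=6.
Step 16. [r5c6∈{1,4,6}] across col 6, 6 lands solely at r5c6. So r5c6=6.
Step 17. [r5c4∈{4,7}] across row 5, 4 lands solely at r5c4. So r5c4=4.
Step 18. [r6c6∈{1,5}] col 6 places 1 nowhere but r6c6. So r6c6=1.
Step 19. [r3c3∈{4}] r3c3's peers cover all but 4, so r3c3=4.
Step 20. [r5c5∈{9}] only 9 remains possible at r5c5, so r5c5=9.
Step 21. [r4c6∈{5}] r4c6 has the single candidate 5, so r4c6=5.
Step 22. [r3c1∈{1}] only 1 remains possible at r3c1 ⇒ r3c1=1.
Step 23. [r7c4∈{2}] only 2 remains possible at r7c4 ⇒ r7c4=2.
Step 24. [r8c1∈{4}] r8c1 has the single candidate 4, so r8c1=4.
Step 25. [r3c8∈{9}] r3c8 has the single candidate 9. So r3c8=9.
Step 26. [r9c5∈{6}] r9c5 is down to just 6, so r9c5=6.
Step 27. [r6c8∈{3}] r6c8's peers cover all but 3, so r6c8=3.
Step 28. [r1c9∈{3}] r1c9 has the single candidate 3, so r1c9=3.
Step 29. [r9c1∈{3}] r9c1 has the single candidate 3. So r9c1=3.
Step 30. [r6c4∈{7}] r6c4 has the single candidate 7, so r6c4=7.
Step 31. [r5c2∈{7}] r5c2's peers cover all but 7, so r5c2=7.
Step 32. [r8c8∈{7}] nothing but 7 survives at r8c8. So r8c8=7.
Step 33. [r9c2∈{2}] r9c2 has the single candidate 2. So r9c2=2.
Step 34. [r8c2∈{9}] nothing but 9 survives at r8c2. So r8c2=9.
Step 35. [r5c7∈{2}] r5c7 has the single candidate 2, so r5c7=2.
Step 36. [r6c7∈{5}] nothing but 5 survives at r6c7. So r6c7=5.
Step 37. [r4c1∈{8}] nothing but 8 survives at r4c1, so r4c1=8.
Step 38. [r2c3∈{7}] r2c3 has the single candidate 7 ⇒ r2c3=7.
Step 39. [r1c3∈{2}] r1c3 is down to just 2 ⇒ r1c3=2.
Step 40. [r7c6∈{4}] r7c6 is down to just 4 ⇒ r7c6=4.
Step 41. [r5c8∈{1}] only 1 remains possible at r5c8, so r5c8=1.
Step 42. [r3c4∈{8}] r3c4's peers cover all but 8, so r3c4=8.

Answer: 6 5 2 1 7 9 8 4 3 / 9 8 7 6 4 3 1 2 5 / 1 3 4 8 5 2 7 9 6 / 8 4 1 3 2 5 9 6 7 / 5 7 3 4 9 6 2 1 8 / 2 6 9 7 8 1 5 3 4 / 7 1 8 2 3 4 6 5 9 / 4 9 6 5 1 8 3 7 2 / 3 2 5 9 6 7 4 8 1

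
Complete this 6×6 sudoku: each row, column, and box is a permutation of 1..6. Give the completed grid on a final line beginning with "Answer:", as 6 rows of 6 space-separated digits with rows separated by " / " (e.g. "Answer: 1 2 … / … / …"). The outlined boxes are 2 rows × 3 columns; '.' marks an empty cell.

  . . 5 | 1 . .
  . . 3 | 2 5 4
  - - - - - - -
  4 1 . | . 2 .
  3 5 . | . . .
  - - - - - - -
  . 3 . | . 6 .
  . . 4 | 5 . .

Step 1. [r1c6∈{3,6}] in box 2, 6 fits only at r1c6. So r1c6=6.
Step 2. [r5c3∈{1,2}] col 3 places 1 nowhere but r5c3, so r5c3=1.
Step 3. [r1c1∈{2}] r1c1 is down to just 2. So r1c1=2.
Step 4. [r3c4∈{3,6}] col 4 places 3 nowhere but r3c4, so r3c4=3.
Step 5. [r6c6∈{1,2,3}] in col 6, 3 fits only at r6c6, so r6c6=3.
Step 6. [r4c4∈{4,6}] 6 has one home in col 4: r4c4 ⇒ r4c4=6.
Step 7. [r6c1∈{6}] nothing but 6 survives at r6c1 ⇒ r6c1=6.
Step 8. [r4c6∈{1}] r4c6's peers cover all but 1, so r4c6=1.
Step 9. [r2c1∈{1}] nothing but 1 survives at r2c1. So r2c1=1.
Step 10. [r4c5∈{4}] nothing but 4 survives at r4c5. So r4c5=4.
Step 11. [r4c3∈{2}] nothing but 2 survives at r4c3. So r4c3=2.
Step 12. [r1c5∈{3}] only 3 remains possible at r1c5 ⇒ r1c5=3.
Step 13. [r6c5∈{1}] r6c5 is down to just 1 ⇒ r6c5=1.
Step 14. [r5c4∈{4}] only 4 remains possible at r5c4. So r5c4=4.
Step 15. [r2c2∈{6}] r2c2 has the single candidate 6, so r2c2=6.
Step 16. [r1c2∈{4}] only 4 remains possible at r1c2. So r1c2=4.
Step 17. [r6c2∈{2}] r6c2 is down to just 2. So r6c2=2.
Step 18. [r3c3∈{6}] r3c3's peers cover all but 6, so r3c3=6.
Step 19. [r5c1∈{5}] r5c1 has the single candidate 5, so r5c1=5.
Step 20. [r5c6∈{2}] r5c6's peers cover all but 2. So r5c6=2.
Step 21. [r3c6∈{5}] r3c6's peers cover all but 5, so r3c6=5.

Answer: 2 4 5 1 3 6 / 1 6 3 2 5 4 / 4 1 6 3 2 5 / 3 5 2 6 4 1 / 5 3 1 4 6 2 / 6 2 4 5 1 3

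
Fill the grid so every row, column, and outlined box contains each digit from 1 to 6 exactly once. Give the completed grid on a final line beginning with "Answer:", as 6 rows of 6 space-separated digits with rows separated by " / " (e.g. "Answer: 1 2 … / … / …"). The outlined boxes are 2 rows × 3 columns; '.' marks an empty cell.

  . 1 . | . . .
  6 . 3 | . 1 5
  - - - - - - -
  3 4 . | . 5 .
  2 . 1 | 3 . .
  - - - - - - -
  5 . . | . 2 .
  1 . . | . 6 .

Step 1. [r2c4∈{2,4}] 4 has one home in row 2: r2c4 ⇒ r2c4=4.
Step 2. [r3c3∈{6}] r3c3 has the single candidate 6, so r3c3=6.
Step 3. [r5c3∈{4}] nothing but 4 survives at r5c3. So r5c3=4.
Step 4. [r4c6∈{4,6}] 6 has one home in row 4: r4c6, so r4c6=6.
Step 5. [r2c2∈{2}] nothing but 2 survives at r2c2, so r2c2=2.
Step 6. [r6c2∈{3}] r6c2 has the single candidate 3. So r6c2=3.
Step 7. [r5c6∈{1,3}] 3 has one home in row 5: r5c6, so r5c6=3.
Step 8. [r3c6∈{1,2}] 1 has one home in col 6: r3c6, so r3c6=1.
Step 9. [r1c6∈{2}] r1c6's peers cover all but 2. So r1c6=2.
Step 10. [r4c5∈{4}] r4c5 is down to just 4 ⇒ r4c5=4.
Step 11. [r1c1∈{4}] nothing but 4 survives at r1c1 ⇒ r1c1=4.
Step 12. [r4c2∈{5}] r4c2 is down to just 5, so r4c2=5.
Step 13. [r1c3∈{5}] r1c3 has the single candidate 5. So r1c3=5.
Step 14. [r5c4∈{1}] r5c4 is down to just 1, so r5c4=1.
Step 15. [r1c5∈{3}] r1c5 has the single candidate 3 ⇒ r1c5=3.
Step 16. [r6c6∈{4}] r6c6 is down to just 4 ⇒ r6c6=4.
Step 17. [r5c2∈{6}] only 6 remains possible at r5c2, so r5c2=6.
Step 18. [r6c3∈{2}] r6c3 is down to just 2. So r6c3=2.
Step 19. [r6c4∈{5}] only 5 remains possible at r6c4, so r6c4=5.
Step 20. [r1c4∈{6}] only 6 remains possible at r1c4. So r1c4=6.
Step 21. [r3c4∈{2}] nothing but 2 survives at r3c4, so r3c4=2.

Answer: 4 1 5 6 3 2 / 6 2 3 4 1 5 / 3 4 6 2 5 1 / 2 5 1 3 4 6 / 5 6 4 1 2 3 / 1 3 2 5 6 4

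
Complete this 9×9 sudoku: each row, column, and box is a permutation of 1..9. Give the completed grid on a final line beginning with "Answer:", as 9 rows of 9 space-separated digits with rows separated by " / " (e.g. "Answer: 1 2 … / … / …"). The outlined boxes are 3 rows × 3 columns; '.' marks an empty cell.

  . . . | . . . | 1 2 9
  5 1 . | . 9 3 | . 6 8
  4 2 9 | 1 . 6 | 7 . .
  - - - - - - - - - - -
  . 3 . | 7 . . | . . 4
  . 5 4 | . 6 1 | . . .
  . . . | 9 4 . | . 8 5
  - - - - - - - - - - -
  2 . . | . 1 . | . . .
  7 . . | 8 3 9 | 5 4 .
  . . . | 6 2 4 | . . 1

Step 1. [r6c7∈{2,3,6}] across row 6, 3 lands solely at r6c7 ⇒ r6c7=3.
Step 2. [r8c2∈{6}] only 6 remains possible at r8c2 ⇒ r8c2=6.
Step 3. [r9c8∈{3,7,9}] in row 9, 7 fits only at r9c8. So r9c8=7.
Step 4. [r4c7∈{2,6,9}] in box 6, 6 fits only at r4c7 ⇒ r4c7=6.
Step 5. [r1c5∈{5,7,8}] r1c5 is the only open cell in col 5 admitting 7 ⇒ r1c5=7.
Step 6. [r1c2∈{8}] r1c2 has the single candidate 8. So r1c2=8.
Step 7. [r4c6∈{2,5,8}] col 6 places 8 nowhere but r4c6 ⇒ r4c6=8.
Step 8. [r5c8∈{9}] r5c8's peers cover all but 9 ⇒ r5c8=9.
Step 9. [r7c8∈{3}] nothing but 3 survives at r7c8, so r7c8=3.
Step 10. [r7c4∈{5}] only 5 remains possible at r7c4, so r7c4=5.
Step 11. [r7c3∈{8}] r7c3 has the single candidate 8 ⇒ r7c3=8.
Step 12. [r9c2∈{9}] only 9 remains possible at r9c2 ⇒ r9c2=9.
Step 13. [r8c3∈{1}] r8c3 has the single candidate 1 ⇒ r8c3=1.
Step 14. [r6c1∈{1,6}] 1 has one home in row 6: r6c1, so r6c1=1.
Step 15. [r6c3∈{2,6,7}] r6c3 is the only open cell in row 6 admitting 6 ⇒ r6c3=6.
Step 16. [r9c1∈{3}] r9c1's peers cover all but 3. So r9c1=3.
Step 17. [r2c4∈{2,4}] across row 2, 2 lands solely at r2c4. So r2c4=2.
Step 18. [r3c5∈{5,8}] across row 3, 8 lands solely at r3c5, so r3c5=8.
Step 19. [r5c9∈{2,7}] across row 5, 7 lands solely at r5c9 ⇒ r5c9=7.
Step 20. [r1c4∈{4}] only 4 remains possible at r1c4. So r1c4=4.
Step 21. [r4c3∈{2}] only 2 remains possible at r4c3, so r4c3=2.
Step 22. [r7c7∈{9}] only 9 remains possible at r7c7. So r7c7=9.
Step 23. [r3c9∈{3}] r3c9's peers cover all but 3. So r3c9=3.
Step 24. [r7c6∈{7}] r7c6 is down to just 7, so r7c6=7.
Step 25. [r6c2∈{7}] r6c2's peers cover all but 7, so r6c2=7.
Step 26. [r4c5∈{5}] only 5 remains possible at r4c5, so r4c5=5.
Step 27. [r7c9∈{6}] r7c9 is down to just 6, so r7c9=6.
Step 28. [r5c7∈{2}] nothing but 2 survives at r5c7 ⇒ r5c7=2.
Step 29. [r4c8∈{1}] r4c8's peers cover all but 1 ⇒ r4c8=1.
Step 30. [r2c3∈{7}] nothing but 7 survives at r2c3. So r2c3=7.
Step 31. [r5c4∈{3}] r5c4 has the single candidate 3 ⇒ r5c4=3.
Step 32. [r8c9∈{2}] r8c9 has the single candidate 2, so r8c9=2.
Step 33. [r1c3∈{3}] nothing but 3 survives at r1c3 ⇒ r1c3=3.
Step 34. [r1c1∈{6}] r1c1's peers cover all but 6 ⇒ r1c1=6.
Step 35. [r9c7∈{8}] r9c7 is down to just 8, so r9c7=8.
Step 36. [r6c6∈{2}] r6c6 is down to just 2, so r6c6=2.
Step 37. [r4c1∈{9}] r4c1 has the single candidate 9 ⇒ r4c1=9.
Step 38. [r9c3∈{5}] nothing but 5 survives at r9c3. So r9c3=5.
Step 39. [r7c2∈{4}] nothing but 4 survives at r7c2, so r7c2=4.
Step 40. [r2c7∈{4}] only 4 remains possible at r2c7. So r2c7=4.
Step 41. [r3c8∈{5}] r3c8 has the single candidate 5 ⇒ r3c8=5.
Step 42. [r5c1∈{8}] nothing but 8 survives at r5c1, so r5c1=8.
Step 43. [r1c6∈{5}] r1c6 is down to just 5 ⇒ r1c6=5.

Answer: 6 8 3 4 7 5 1 2 9 / 5 1 7 2 9 3 4 6 8 / 4 2 9 1 8 6 7 5 3 / 9 3 2 7 5 8 6 1 4 / 8 5 4 3 6 1 2 9 7 / 1 7 6 9 4 2 3 8 5 / 2 4 8 5 1 7 9 3 6 / 7 6 1 8 3 9 5 4 2 / 3 9 5 6 2 4 8 7 1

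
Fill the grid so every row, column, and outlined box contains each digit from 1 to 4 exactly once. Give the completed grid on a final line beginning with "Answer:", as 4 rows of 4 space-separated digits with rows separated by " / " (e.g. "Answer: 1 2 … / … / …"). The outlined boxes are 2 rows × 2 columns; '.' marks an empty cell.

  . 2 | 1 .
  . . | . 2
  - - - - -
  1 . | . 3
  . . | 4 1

Step 1. [r1c1∈{3,4}] across row 1, 3 lands solely at r1c1 ⇒ r1c1=3.
Step 2. [r3c2∈{4}] r3c2 has the single candidate 4. So r3c2=4.
Step 3. [r2c3∈{3}] nothing but 3 survives at r2c3, so r2c3=3.
Step 4. [r4c2∈{3}] r4c2 has the single candidate 3 ⇒ r4c2=3.
Step 5. [r2c1∈{4}] only 4 remains possible at r2c1 ⇒ r2c1=4.
Step 6. [r3c3∈{2}] r3c3's peers cover all but 2 ⇒ r3c3=2.
Step 7. [r1c4∈{4}] r1c4 has the single candidate 4, so r1c4=4.
Step 8. [r2c2∈{1}] r2c2 is down to just 1. So r2c2=1.
Step 9. [r4c1∈{2}] r4c1 is down to just 2. So r4c1=2.

Answer: 3 2 1 4 / 4 1 3 2 / 1 4 2 3 / 2 3 4 1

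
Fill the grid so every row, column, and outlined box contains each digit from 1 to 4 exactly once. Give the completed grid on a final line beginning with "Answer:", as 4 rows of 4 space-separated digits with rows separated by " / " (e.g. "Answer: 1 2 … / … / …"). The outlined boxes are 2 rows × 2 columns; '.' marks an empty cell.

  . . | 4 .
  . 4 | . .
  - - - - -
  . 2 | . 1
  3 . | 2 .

Step 1. [r1c2∈{1,3}] in col 2, 3 fits only at r1c2 ⇒ r1c2=3.
Step 2. [r2c3∈{1,3}] across col 3, 1 lands solely at r2c3. So r2c3=1.
Step 3. [r2c1∈{2}] only 2 remains possible at r2c1. So r2c1=2.
Step 4. [r4c2∈{1}] r4c2 is down to just 1. So r4c2=1.
Step 5. [r2c4∈{3}] r2c4 is down to just 3 ⇒ r2c4=3.
Step 6. [r1c4∈{2}] only 2 remains possible at r1c4 ⇒ r1c4=2.
Step 7. [r1c1∈{1}] nothing but 1 survives at r1c1 ⇒ r1c1=1.
Step 8. [r4c4∈{4}] r4c4's peers cover all but 4. So r4c4=4.
Step 9. [r3c1∈{4}] only 4 remains possible at r3c1. So r3c1=4.
Step 10. [r3c3∈{3}] r3c3 is down to just 3. So r3c3=3.

Answer: 1 3 4 2 / 2 4 1 3 / 4 2 3 1 / 3 1 2 4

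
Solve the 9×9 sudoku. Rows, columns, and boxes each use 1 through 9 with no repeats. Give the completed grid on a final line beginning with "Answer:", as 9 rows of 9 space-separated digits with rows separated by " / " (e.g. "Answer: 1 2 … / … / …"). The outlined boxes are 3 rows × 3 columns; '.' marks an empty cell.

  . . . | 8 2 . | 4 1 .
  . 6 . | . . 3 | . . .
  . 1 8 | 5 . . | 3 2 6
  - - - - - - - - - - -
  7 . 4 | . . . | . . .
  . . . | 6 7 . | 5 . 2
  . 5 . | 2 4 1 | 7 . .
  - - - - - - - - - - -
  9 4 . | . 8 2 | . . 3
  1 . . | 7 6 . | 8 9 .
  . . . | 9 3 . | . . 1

Step 1. [r2c7∈{9}] r2c7's peers cover all but 9, so r2c7=9.
Step 2. [r7c7∈{6}] nothing but 6 survives at r7c7 ⇒ r7c7=6.
Step 3. [r4c2∈{2,3,8,9}] r4c2 is the only open cell in row 4 admitting 2. So r4c2=2.
Step 4. [r8c3∈{2,3,5}] in row 8, 2 fits only at r8c3, so r8c3=2.
Step 5. [r4c8∈{3,6,8}] in row 4, 6 fits only at r4c8, so r4c8=6.
Step 6. [r5c8∈{3,4,8}] across row 5, 4 lands solely at r5c8, so r5c8=4.
Step 7. [r3c6∈{4,7,9}] 7 has one home in row 3: r3c6, so r3c6=7.
Step 8. [r6c8∈{3,8}] col 8 places 3 nowhere but r6c8, so r6c8=3.
Step 9. [r2c8∈{5,7,8}] 8 has one home in col 8: r2c8. So r2c8=8.
Step 10. [r2c4∈{1,4}] 4 has one home in col 4: r2c4 ⇒ r2c4=4.
Step 11. [r5c3∈{1,3,9}] in row 5, 1 fits only at r5c3. So r5c3=1.
Step 12. [r1c3∈{3,5,7,9}] r1c3 is the only open cell in col 3 admitting 3 ⇒ r1c3=3.
Step 13. [r1c1∈{5}] r1c1's peers cover all but 5, so r1c1=5.
Step 14. [r2c3∈{7}] nothing but 7 survives at r2c3 ⇒ r2c3=7.
Step 15. [r6c3∈{6,9}] across col 3, 9 lands solely at r6c3. So r6c3=9.
Step 16. [r5c6∈{8,9}] r5c6 is the only open cell in row 5 admitting 9. So r5c6=9.
Step 17. [r7c3∈{5}] r7c3's peers cover all but 5 ⇒ r7c3=5.
Step 18. [r9c8∈{5,7}] across col 8, 5 lands solely at r9c8 ⇒ r9c8=5.
Step 19. [r8c6∈{4,5}] across row 8, 5 lands solely at r8c6, so r8c6=5.
Step 20. [r5c1∈{3,8}] across col 1, 3 lands solely at r5c1, so r5c1=3.
Step 21. [r6c9∈{8}] r6c9 is down to just 8 ⇒ r6c9=8.
Step 22. [r9c1∈{6,8}] col 1 places 8 nowhere but r9c1, so r9c1=8.
Step 23. [r9c7∈{2}] r9c7's peers cover all but 2. So r9c7=2.
Step 24. [r4c6∈{8}] r4c6's peers cover all but 8 ⇒ r4c6=8.
Step 25. [r3c5∈{9}] r3c5 has the single candidate 9, so r3c5=9.
Step 26. [r8c9∈{4}] only 4 remains possible at r8c9. So r8c9=4.
Step 27. [r9c3∈{6}] nothing but 6 survives at r9c3 ⇒ r9c3=6.
Step 28. [r1c2∈{9}] r1c2 is down to just 9, so r1c2=9.
Step 29. [r7c4∈{1}] r7c4's peers cover all but 1 ⇒ r7c4=1.
Step 30. [r4c9∈{9}] only 9 remains possible at r4c9, so r4c9=9.
Step 31. [r7c8∈{7}] r7c8's peers cover all but 7, so r7c8=7.
Step 32. [r8c2∈{3}] nothing but 3 survives at r8c2, so r8c2=3.
Step 33. [r4c5∈{5}] r4c5 is down to just 5, so r4c5=5.
Step 34. [r2c5∈{1}] only 1 remains possible at r2c5 ⇒ r2c5=1.
Step 35. [r4c7∈{1}] nothing but 1 survives at r4c7 ⇒ r4c7=1.
Step 36. [r9c2∈{7}] r9c2 is down to just 7. So r9c2=7.
Step 37. [r2c9∈{5}] r2c9 is down to just 5. So r2c9=5.
Step 38. [r9c6∈{4}] only 4 remains possible at r9c6, so r9c6=4.
Step 39. [r1c6∈{6}] r1c6 has the single candidate 6 ⇒ r1c6=6.
Step 40. [r2c1∈{2}] r2c1 is down to just 2, so r2c1=2.
Step 41. [r1c9∈{7}] r1c9 has the single candidate 7. So r1c9=7.
Step 42. [r3c1∈{4}] nothing but 4 survives at r3c1 ⇒ r3c1=4.
Step 43. [r4c4∈{3}] r4c4 has the single candidate 3. So r4c4=3.
Step 44. [r6c1∈{6}] only 6 remains possible at r6c1, so r6c1=6.
Step 45. [r5c2∈{8}] r5c2 has the single candidate 8, so r5c2=8.

Answer: 5 9 3 8 2 6 4 1 7 / 2 6 7 4 1 3 9 8 5 / 4 1 8 5 9 7 3 2 6 / 7 2 4 3 5 8 1 6 9 / 3 8 1 6 7 9 5 4 2 / 6 5 9 2 4 1 7 3 8 / 9 4 5 1 8 2 6 7 3 / 1 3 2 7 6 5 8 9 4 / 8 7 6 9 3 4 2 5 1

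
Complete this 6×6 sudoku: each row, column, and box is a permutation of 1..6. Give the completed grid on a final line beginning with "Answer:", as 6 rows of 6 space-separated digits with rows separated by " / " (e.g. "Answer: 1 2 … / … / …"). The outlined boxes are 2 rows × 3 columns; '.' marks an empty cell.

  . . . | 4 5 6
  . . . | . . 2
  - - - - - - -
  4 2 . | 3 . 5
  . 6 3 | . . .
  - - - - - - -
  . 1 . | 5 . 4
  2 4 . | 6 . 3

Step 1. [r4c6∈{1}] r4c6 is down to just 1 ⇒ r4c6=1.
Step 2. [r2c3∈{1,4,5,6}] row 2 places 4 nowhere but r2c3, so r2c3=4.
Step 3. [r2c1∈{1,3,5,6}] across row 2, 6 lands solely at r2c1 ⇒ r2c1=6.
Step 4. [r1c1∈{1,3}] col 1 places 1 nowhere but r1c1, so r1c1=1.
Step 5. [r2c5∈{1,3}] col 5 places 3 nowhere but r2c5. So r2c5=3.
Step 6. [r4c5∈{2,4}] 4 has one home in row 4: r4c5. So r4c5=4.
Step 7. [r2c2∈{5}] only 5 remains possible at r2c2. So r2c2=5.
Step 8. [r1c2∈{3}] nothing but 3 survives at r1c2. So r1c2=3.
Step 9. [r5c5∈{2}] r5c5 has the single candidate 2, so r5c5=2.
Step 10. [r3c3∈{1}] r3c3 has the single candidate 1 ⇒ r3c3=1.
Step 11. [r5c3∈{6}] only 6 remains possible at r5c3 ⇒ r5c3=6.
Step 12. [r4c1∈{5}] r4c1 is down to just 5 ⇒ r4c1=5.
Step 13. [r1c3∈{2}] r1c3's peers cover all but 2, so r1c3=2.
Step 14. [r4c4∈{2}] nothing but 2 survives at r4c4. So r4c4=2.
Step 15. [r6c5∈{1}] r6c5 has the single candidate 1, so r6c5=1.
Step 16. [r2c4∈{1}] r2c4 is down to just 1. So r2c4=1.
Step 17. [r5c1∈{3}] nothing but 3 survives at r5c1. So r5c1=3.
Step 18. [r3c5∈{6}] r3c5 is down to just 6 ⇒ r3c5=6.
Step 19. [r6c3∈{5}] r6c3 has the single candidate 5. So r6c3=5.

Answer: 1 3 2 4 5 6 / 6 5 4 1 3 2 / 4 2 1 3 6 5 / 5 6 3 2 4 1 / 3 1 6 5 2 4 / 2 4 5 6 1 3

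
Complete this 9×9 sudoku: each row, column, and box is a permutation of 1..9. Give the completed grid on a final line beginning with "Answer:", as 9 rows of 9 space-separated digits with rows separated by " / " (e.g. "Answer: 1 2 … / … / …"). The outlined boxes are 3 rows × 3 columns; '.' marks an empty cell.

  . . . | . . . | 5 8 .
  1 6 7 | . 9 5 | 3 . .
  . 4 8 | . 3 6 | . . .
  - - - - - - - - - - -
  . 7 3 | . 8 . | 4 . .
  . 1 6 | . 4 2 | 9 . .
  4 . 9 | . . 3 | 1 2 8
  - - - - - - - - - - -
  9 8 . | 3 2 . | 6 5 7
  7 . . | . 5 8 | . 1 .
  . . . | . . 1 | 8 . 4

Step 1. [r1c3∈{2}] r1c3 is down to just 2, so r1c3=2.
Step 2. [r8c4∈{4,6,9}] in row 8, 6 fits only at r8c4. So r8c4=6.
Step 3. [r8c9∈{2,3,9}] r8c9 is the only open cell in row 8 admitting 9 ⇒ r8c9=9.
Step 4. [r1c6∈{4,7}] 7 has one home in col 6: r1c6. So r1c6=7.
Step 5. [r8c2∈{2,3}] r8c2 is the only open cell in row 8 admitting 3 ⇒ r8c2=3.
Step 6. [r6c2∈{5}] only 5 remains possible at r6c2, so r6c2=5.
Step 7. [r4c4∈{1,5,9}] 1 has one home in row 4: r4c4. So r4c4=1.
Step 8. [r2c9∈{2}] only 2 remains possible at r2c9. So r2c9=2.
Step 9. [r5c8∈{3,7}] in box 6, 7 fits only at r5c8 ⇒ r5c8=7.
Step 10. [r1c9∈{1,6}] r1c9 is the only open cell in row 1 admitting 6 ⇒ r1c9=6.
Step 11. [r6c4∈{7}] nothing but 7 survives at r6c4, so r6c4=7.
Step 12. [r9c1∈{2,5,6}] r9c1 is the only open cell in row 9 admitting 6 ⇒ r9c1=6.
Step 13. [r5c4∈{5}] nothing but 5 survives at r5c4, so r5c4=5.
Step 14. [r7c3∈{1,4}] row 7 places 1 nowhere but r7c3. So r7c3=1.
Step 15. [r2c4∈{4,8}] row 2 places 8 nowhere but r2c4. So r2c4=8.
Step 16. [r9c5∈{7}] r9c5 is down to just 7. So r9c5=7.
Step 17. [r9c4∈{9}] only 9 remains possible at r9c4, so r9c4=9.
Step 18. [r4c8∈{6}] nothing but 6 survives at r4c8 ⇒ r4c8=6.
Step 19. [r9c8∈{3}] r9c8 has the single candidate 3. So r9c8=3.
Step 20. [r3c9∈{1}] r3c9 is down to just 1, so r3c9=1.
Step 21. [r9c2∈{2}] r9c2's peers cover all but 2 ⇒ r9c2=2.
Step 22. [r7c6∈{4}] only 4 remains possible at r7c6, so r7c6=4.
Step 23. [r4c9∈{5}] r4c9 is down to just 5. So r4c9=5.
Step 24. [r5c1∈{8}] r5c1's peers cover all but 8. So r5c1=8.
Step 25. [r1c4∈{4}] r1c4 is down to just 4. So r1c4=4.
Step 26. [r9c3∈{5}] r9c3's peers cover all but 5. So r9c3=5.
Step 27. [r3c7∈{7}] r3c7 is down to just 7 ⇒ r3c7=7.
Step 28. [r4c6∈{9}] r4c6 has the single candidate 9. So r4c6=9.
Step 29. [r3c4∈{2}] nothing but 2 survives at r3c4, so r3c4=2.
Step 30. [r1c1∈{3}] nothing but 3 survives at r1c1, so r1c1=3.
Step 31. [r2c8∈{4}] r2c8's peers cover all but 4 ⇒ r2c8=4.
Step 32. [r3c8∈{9}] r3c8 has the single candidate 9, so r3c8=9.
Step 33. [r1c2∈{9}] only 9 remains possible at r1c2 ⇒ r1c2=9.
Step 34. [r8c3∈{4}] r8c3 has the single candidate 4 ⇒ r8c3=4.
Step 35. [r8c7∈{2}] only 2 remains possible at r8c7 ⇒ r8c7=2.
Step 36. [r5c9∈{3}] r5c9 is down to just 3, so r5c9=3.
Step 37. [r1c5∈{1}] r1c5 has the single candidate 1. So r1c5=1.
Step 38. [r6c5∈{6}] r6c5 has the single candidate 6 ⇒ r6c5=6.
Step 39. [r3c1∈{5}] r3c1 is down to just 5. So r3c1=5.
Step 40. [r4c1∈{2}] only 2 remains possible at r4c1, so r4c1=2.

Answer: 3 9 2 4 1 7 5 8 6 / 1 6 7 8 9 5 3 4 2 / 5 4 8 2 3 6 7 9 1 / 2 7 3 1 8 9 4 6 5 / 8 1 6 5 4 2 9 7 3 / 4 5 9 7 6 3 1 2 8 / 9 8 1 3 2 4 6 5 7 / 7 3 4 6 5 8 2 1 9 / 6 2 5 9 7 1 8 3 4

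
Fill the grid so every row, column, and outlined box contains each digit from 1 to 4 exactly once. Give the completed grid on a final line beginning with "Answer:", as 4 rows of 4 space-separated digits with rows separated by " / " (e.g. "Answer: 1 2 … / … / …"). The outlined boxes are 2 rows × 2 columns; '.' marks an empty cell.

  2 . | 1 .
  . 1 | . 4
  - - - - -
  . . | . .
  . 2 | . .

Step 1. [r1c4∈{3}] r1c4's peers cover all but 3. So r1c4=3.
Step 2. [r3c2∈{3,4}] r3c2 is the only open cell in col 2 admitting 3. So r3c2=3.
Step 3. [r3c4∈{1,2}] col 4 places 2 nowhere but r3c4 ⇒ r3c4=2.
Step 4. [r3c1∈{1,4}] row 3 places 1 nowhere but r3c1. So r3c1=1.
Step 5. [r3c3∈{4}] r3c3's peers cover all but 4, so r3c3=4.
Step 6. [r2c3∈{2}] nothing but 2 survives at r2c3, so r2c3=2.
Step 7. [r4c4∈{1}] only 1 remains possible at r4c4. So r4c4=1.
Step 8. [r4c1∈{4}] r4c1 is down to just 4, so r4c1=4.
Step 9. [r2c1∈{3}] nothing but 3 survives at r2c1. So r2c1=3.
Step 10. [r1c2∈{4}] nothing but 4 survives at r1c2, so r1c2=4.
Step 11. [r4c3∈{3}] r4c3 has the single candidate 3. So r4c3=3.

Answer: 2 4 1 3 / 3 1 2 4 / 1 3 4 2 / 4 2 3 1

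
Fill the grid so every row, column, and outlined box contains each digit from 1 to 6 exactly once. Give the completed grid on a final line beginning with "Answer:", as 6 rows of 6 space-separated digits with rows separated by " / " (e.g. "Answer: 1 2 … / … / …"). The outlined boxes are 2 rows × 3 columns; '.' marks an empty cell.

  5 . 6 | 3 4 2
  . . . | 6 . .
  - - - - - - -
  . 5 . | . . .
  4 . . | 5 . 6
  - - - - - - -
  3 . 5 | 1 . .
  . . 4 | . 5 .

Step 1. [r2c5∈{1}] r2c5's peers cover all but 1 ⇒ r2c5=1.
Step 2. [r2c1∈{2}] nothing but 2 survives at r2c1 ⇒ r2c1=2.
Step 3. [r3c6∈{1,3,4}] r3c6 is the only open cell in col 6 admitting 1 ⇒ r3c6=1.
Step 4. [r2c3∈{3}] r2c3 has the single candidate 3, so r2c3=3.
Step 5. [r3c3∈{2}] only 2 remains possible at r3c3 ⇒ r3c3=2.
Step 6. [r1c2∈{1}] r1c2's peers cover all but 1, so r1c2=1.
Step 7. [r6c4∈{2}] nothing but 2 survives at r6c4 ⇒ r6c4=2.
Step 8. [r6c2∈{6}] r6c2 is down to just 6, so r6c2=6.
Step 9. [r4c2∈{3}] only 3 remains possible at r4c2, so r4c2=3.
Step 10. [r3c1∈{6}] nothing but 6 survives at r3c1, so r3c1=6.
Step 11. [r2c6∈{5}] r2c6 is down to just 5. So r2c6=5.
Step 12. [r6c1∈{1}] r6c1's peers cover all but 1 ⇒ r6c1=1.
Step 13. [r3c5∈{3}] only 3 remains possible at r3c5, so r3c5=3.
Step 14. [r2c2∈{4}] only 4 remains possible at r2c2 ⇒ r2c2=4.
Step 15. [r4c5∈{2}] r4c5 has the single candidate 2. So r4c5=2.
Step 16. [r4c3∈{1}] r4c3 has the single candidate 1, so r4c3=1.
Step 17. [r6c6∈{3}] r6c6's peers cover all but 3, so r6c6=3.
Step 18. [r5c2∈{2}] only 2 remains possible at r5c2. So r5c2=2.
Step 19. [r3c4∈{4}] r3c4 has the single candidate 4. So r3c4=4.
Step 20. [r5c6∈{4}] only 4 remains possible at r5c6, so r5c6=4.
Step 21. [r5c5∈{6}] nothing but 6 survives at r5c5. So r5c5=6.

Answer: 5 1 6 3 4 2 / 2 4 3 6 1 5 / 6 5 2 4 3 1 / 4 3 1 5 2 6 / 3 2 5 1 6 4 / 1 6 4 2 5 3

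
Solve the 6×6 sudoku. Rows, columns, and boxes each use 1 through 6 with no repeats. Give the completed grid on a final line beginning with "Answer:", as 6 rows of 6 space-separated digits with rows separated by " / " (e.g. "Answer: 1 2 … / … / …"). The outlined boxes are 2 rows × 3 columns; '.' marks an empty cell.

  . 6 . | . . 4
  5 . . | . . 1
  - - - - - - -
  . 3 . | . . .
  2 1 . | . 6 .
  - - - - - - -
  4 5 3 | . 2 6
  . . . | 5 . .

Step 1. [r2c5∈{3}] r2c5's peers cover all but 3, so r2c5=3.
Step 2. [r1c4∈{2}] r1c4's peers cover all but 2 ⇒ r1c4=2.
Step 3. [r1c3∈{1}] only 1 remains possible at r1c3, so r1c3=1.
Step 4. [r2c2∈{2,4}] r2c2 is the only open cell in col 2 admitting 4, so r2c2=4.
Step 5. [r3c1∈{6}] r3c1 is down to just 6. So r3c1=6.
Step 6. [r4c4∈{3,4}] r4c4 is the only open cell in col 4 admitting 3. So r4c4=3.
Step 7. [r3c4∈{1,4}] col 4 places 4 nowhere but r3c4, so r3c4=4.
Step 8. [r4c6∈{5}] nothing but 5 survives at r4c6 ⇒ r4c6=5.
Step 9. [r6c3∈{2,6}] r6c3 is the only open cell in row 6 admitting 6 ⇒ r6c3=6.
Step 10. [r5c4∈{1}] nothing but 1 survives at r5c4 ⇒ r5c4=1.
Step 11. [r3c6∈{2}] only 2 remains possible at r3c6 ⇒ r3c6=2.
Step 12. [r2c4∈{6}] nothing but 6 survives at r2c4, so r2c4=6.
Step 13. [r6c5∈{4}] only 4 remains possible at r6c5. So r6c5=4.
Step 14. [r1c5∈{5}] nothing but 5 survives at r1c5, so r1c5=5.
Step 15. [r2c3∈{2}] nothing but 2 survives at r2c3. So r2c3=2.
Step 16. [r6c1∈{1}] r6c1's peers cover all but 1. So r6c1=1.
Step 17. [r6c2∈{2}] r6c2's peers cover all but 2, so r6c2=2.
Step 18. [r1c1∈{3}] r1c1 has the single candidate 3, so r1c1=3.
Step 19. [r6c6∈{3}] nothing but 3 survives at r6c6 ⇒ r6c6=3.
Step 20. [r4c3∈{4}] r4c3 has the single candidate 4 ⇒ r4c3=4.
Step 21. [r3c5∈{1}] only 1 remains possible at r3c5, so r3c5=1.
Step 22. [r3c3∈{5}] only 5 remains possible at r3c3, so r3c3=5.

Answer: 3 6 1 2 5 4 / 5 4 2 6 3 1 / 6 3 5 4 1 2 / 2 1 4 3 6 5 / 4 5 3 1 2 6 / 1 2 6 5 4 3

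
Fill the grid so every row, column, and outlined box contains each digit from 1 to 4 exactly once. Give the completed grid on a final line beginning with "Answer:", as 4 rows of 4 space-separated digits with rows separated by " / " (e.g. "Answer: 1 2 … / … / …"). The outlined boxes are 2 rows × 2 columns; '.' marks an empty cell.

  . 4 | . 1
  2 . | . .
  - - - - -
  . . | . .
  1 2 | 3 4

Step 1. [r1c1∈{3}] nothing but 3 survives at r1c1. So r1c1=3.
Step 2. [r1c3∈{2}] nothing but 2 survives at r1c3, so r1c3=2.
Step 3. [r3c1∈{4}] r3c1's peers cover all but 4 ⇒ r3c1=4.
Step 4. [r3c3∈{1}] nothing but 1 survives at r3c3 ⇒ r3c3=1.
Step 5. [r3c4∈{2}] r3c4's peers cover all but 2 ⇒ r3c4=2.
Step 6. [r2c4∈{3}] r2c4 is down to just 3 ⇒ r2c4=3.
Step 7. [r2c3∈{4}] only 4 remains possible at r2c3. So r2c3=4.
Step 8. [r3c2∈{3}] r3c2 is down to just 3. So r3c2=3.
Step 9. [r2c2∈{1}] r2c2's peers cover all but 1, so r2c2=1.

Answer: 3 4 2 1 / 2 1 4 3 / 4 3 1 2 / 1 2 3 4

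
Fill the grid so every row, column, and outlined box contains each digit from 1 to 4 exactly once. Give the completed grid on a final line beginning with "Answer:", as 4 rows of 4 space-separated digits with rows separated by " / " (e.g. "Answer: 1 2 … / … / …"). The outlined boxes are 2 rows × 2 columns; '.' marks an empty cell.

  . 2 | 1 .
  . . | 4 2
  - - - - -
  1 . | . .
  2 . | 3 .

Step 1. [r3c2∈{3,4}] row 3 places 3 nowhere but r3c2, so r3c2=3.
Step 2. [r1c4∈{3}] r1c4 is down to just 3. So r1c4=3.
Step 3. [r4c2∈{4}] r4c2 is down to just 4. So r4c2=4.
Step 4. [r3c3∈{2}] r3c3 is down to just 2, so r3c3=2.
Step 5. [r2c2∈{1}] r2c2 is down to just 1. So r2c2=1.
Step 6. [r1c1∈{4}] r1c1 is down to just 4 ⇒ r1c1=4.
Step 7. [r3c4∈{4}] r3c4 is down to just 4, so r3c4=4.
Step 8. [r4c4∈{1}] only 1 remains possible at r4c4, so r4c4=1.
Step 9. [r2c1∈{3}] only 3 remains possible at r2c1. So r2c1=3.

Answer: 4 2 1 3 / 3 1 4 2 / 1 3 2 4 / 2 4 3 1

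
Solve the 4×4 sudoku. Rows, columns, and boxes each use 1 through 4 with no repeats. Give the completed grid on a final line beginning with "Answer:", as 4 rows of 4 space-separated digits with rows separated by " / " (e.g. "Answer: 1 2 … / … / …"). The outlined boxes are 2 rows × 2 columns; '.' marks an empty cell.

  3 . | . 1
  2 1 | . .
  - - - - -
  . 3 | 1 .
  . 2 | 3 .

Step 1. [r4c4∈{4}] r4c4 is down to just 4, so r4c4=4.
Step 2. [r1c3∈{2,4}] in row 1, 2 fits only at r1c3. So r1c3=2.
Step 3. [r4c1∈{1}] only 1 remains possible at r4c1. So r4c1=1.
Step 4. [r2c3∈{4}] only 4 remains possible at r2c3. So r2c3=4.
Step 5. [r2c4∈{3}] r2c4's peers cover all but 3. So r2c4=3.
Step 6. [r3c1∈{4}] only 4 remains possible at r3c1 ⇒ r3c1=4.
Step 7. [r3c4∈{2}] r3c4 has the single candidate 2, so r3c4=2.
Step 8. [r1c2∈{4}] r1c2 is down to just 4. So r1c2=4.

Answer: 3 4 2 1 / 2 1 4 3 / 4 3 1 2 / 1 2 3 4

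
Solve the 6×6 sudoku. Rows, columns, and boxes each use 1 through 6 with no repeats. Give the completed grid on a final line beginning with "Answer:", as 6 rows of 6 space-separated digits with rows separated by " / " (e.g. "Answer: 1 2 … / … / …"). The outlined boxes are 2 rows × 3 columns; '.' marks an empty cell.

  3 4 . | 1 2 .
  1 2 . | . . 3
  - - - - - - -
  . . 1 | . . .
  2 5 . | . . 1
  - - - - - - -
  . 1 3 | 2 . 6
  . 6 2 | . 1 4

Step 1. [r3c1∈{4,6}] across col 1, 6 lands solely at r3c1 ⇒ r3c1=6.
Step 2. [r5c5∈{5}] r5c5 has the single candidate 5 ⇒ r5c5=5.
Step 3. [r1c6∈{5}] only 5 remains possible at r1c6. So r1c6=5.
Step 4. [r6c4∈{3}] r6c4 has the single candidate 3. So r6c4=3.
Step 5. [r4c5∈{3,4,6}] row 4 places 3 nowhere but r4c5 ⇒ r4c5=3.
Step 6. [r2c5∈{4,6}] col 5 places 6 nowhere but r2c5 ⇒ r2c5=6.
Step 7. [r3c5∈{4}] r3c5's peers cover all but 4. So r3c5=4.
Step 8. [r1c3∈{6}] r1c3 is down to just 6. So r1c3=6.
Step 9. [r3c6∈{2}] r3c6's peers cover all but 2, so r3c6=2.
Step 10. [r5c1∈{4}] only 4 remains possible at r5c1. So r5c1=4.
Step 11. [r6c1∈{5}] r6c1 has the single candidate 5. So r6c1=5.
Step 12. [r3c2∈{3}] r3c2 is down to just 3, so r3c2=3.
Step 13. [r2c4∈{4}] r2c4 is down to just 4 ⇒ r2c4=4.
Step 14. [r3c4∈{5}] r3c4's peers cover all but 5 ⇒ r3c4=5.
Step 15. [r4c4∈{6}] r4c4 has the single candidate 6, so r4c4=6.
Step 16. [r2c3∈{5}] nothing but 5 survives at r2c3 ⇒ r2c3=5.
Step 17. [r4c3∈{4}] r4c3 has the single candidate 4. So r4c3=4.

Answer: 3 4 6 1 2 5 / 1 2 5 4 6 3 / 6 3 1 5 4 2 / 2 5 4 6 3 1 / 4 1 3 2 5 6 / 5 6 2 3 1 4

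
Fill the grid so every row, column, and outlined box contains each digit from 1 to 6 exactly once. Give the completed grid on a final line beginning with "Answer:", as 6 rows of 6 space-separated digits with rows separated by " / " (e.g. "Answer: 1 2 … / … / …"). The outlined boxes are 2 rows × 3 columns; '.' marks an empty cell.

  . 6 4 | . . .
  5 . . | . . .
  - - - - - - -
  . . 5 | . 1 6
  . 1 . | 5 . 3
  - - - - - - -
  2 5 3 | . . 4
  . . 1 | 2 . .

Step 1. [r3c4∈{4}] r3c4's peers cover all but 4, so r3c4=4.
Step 2. [r6c5∈{3,5,6}] in row 6, 3 fits only at r6c5, so r6c5=3.
Step 3. [r2c3∈{2}] r2c3 is down to just 2. So r2c3=2.
Step 4. [r2c2∈{3}] r2c2 has the single candidate 3. So r2c2=3.
Step 5. [r2c6∈{1}] r2c6 is down to just 1 ⇒ r2c6=1.
Step 6. [r5c5∈{6}] r5c5 is down to just 6. So r5c5=6.
Step 7. [r1c6∈{2,5}] across col 6, 2 lands solely at r1c6. So r1c6=2.
Step 8. [r6c1∈{4,6}] across row 6, 6 lands solely at r6c1, so r6c1=6.
Step 9. [r4c3∈{6}] nothing but 6 survives at r4c3 ⇒ r4c3=6.
Step 10. [r1c4∈{3}] only 3 remains possible at r1c4. So r1c4=3.
Step 11. [r6c2∈{4}] only 4 remains possible at r6c2 ⇒ r6c2=4.
Step 12. [r4c5∈{2}] only 2 remains possible at r4c5, so r4c5=2.
Step 13. [r2c5∈{4}] r2c5 is down to just 4. So r2c5=4.
Step 14. [r1c1∈{1}] nothing but 1 survives at r1c1, so r1c1=1.
Step 15. [r2c4∈{6}] r2c4 is down to just 6. So r2c4=6.
Step 16. [r5c4∈{1}] r5c4 has the single candidate 1. So r5c4=1.
Step 17. [r1c5∈{5}] nothing but 5 survives at r1c5. So r1c5=5.
Step 18. [r3c1∈{3}] r3c1 has the single candidate 3, so r3c1=3.
Step 19. [r3c2∈{2}] r3c2's peers cover all but 2. So r3c2=2.
Step 20. [r6c6∈{5}] r6c6's peers cover all but 5. So r6c6=5.
Step 21. [r4c1∈{4}] r4c1's peers cover all but 4 ⇒ r4c1=4.

Answer: 1 6 4 3 5 2 / 5 3 2 6 4 1 / 3 2 5 4 1 6 / 4 1 6 5 2 3 / 2 5 3 1 6 4 / 6 4 1 2 3 5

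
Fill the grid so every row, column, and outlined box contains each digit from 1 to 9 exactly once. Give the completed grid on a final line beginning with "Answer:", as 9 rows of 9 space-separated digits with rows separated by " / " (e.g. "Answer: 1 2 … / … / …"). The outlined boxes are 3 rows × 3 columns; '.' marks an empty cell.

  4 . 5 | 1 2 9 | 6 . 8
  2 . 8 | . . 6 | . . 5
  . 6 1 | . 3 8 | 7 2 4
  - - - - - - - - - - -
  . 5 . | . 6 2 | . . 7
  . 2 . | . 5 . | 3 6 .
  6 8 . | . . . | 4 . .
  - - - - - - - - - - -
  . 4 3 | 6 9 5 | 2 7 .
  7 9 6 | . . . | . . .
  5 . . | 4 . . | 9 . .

Step 1. [r7c9∈{1}] r7c9 is down to just 1, so r7c9=1.
Step 2. [r5c9∈{9}] nothing but 9 survives at r5c9, so r5c9=9.
Step 3. [r8c9∈{3}] nothing but 3 survives at r8c9, so r8c9=3.
Step 4. [r8c6∈{1}] r8c6 has the single candidate 1. So r8c6=1.
Step 5. [r8c5∈{8}] r8c5 is down to just 8. So r8c5=8.
Step 6. [r2c4∈{7}] only 7 remains possible at r2c4. So r2c4=7.
Step 7. [r4c7∈{1,8}] across col 7, 8 lands solely at r4c7. So r4c7=8.
Step 8. [r4c8∈{1}] only 1 remains possible at r4c8 ⇒ r4c8=1.
Step 9. [r9c5∈{7}] r9c5 is down to just 7 ⇒ r9c5=7.
Step 10. [r1c8∈{3}] r1c8 is down to just 3. So r1c8=3.
Step 11. [r4c3∈{4,9}] row 4 places 4 nowhere but r4c3 ⇒ r4c3=4.
Step 12. [r6c3∈{7,9}] across col 3, 9 lands solely at r6c3 ⇒ r6c3=9.
Step 13. [r6c4∈{3}] r6c4 is down to just 3. So r6c4=3.
Step 14. [r5c3∈{7}] r5c3 is down to just 7 ⇒ r5c3=7.
Step 15. [r6c8∈{5}] r6c8 is down to just 5 ⇒ r6c8=5.
Step 16. [r7c1∈{8}] r7c1 has the single candidate 8 ⇒ r7c1=8.
Step 17. [r9c6∈{3}] r9c6 has the single candidate 3 ⇒ r9c6=3.
Step 18. [r2c2∈{3}] only 3 remains possible at r2c2, so r2c2=3.
Step 19. [r6c6∈{7}] r6c6 is down to just 7, so r6c6=7.
Step 20. [r8c4∈{2}] r8c4 is down to just 2. So r8c4=2.
Step 21. [r5c1∈{1}] r5c1 has the single candidate 1 ⇒ r5c1=1.
Step 22. [r5c6∈{4}] r5c6 has the single candidate 4 ⇒ r5c6=4.
Step 23. [r4c1∈{3}] r4c1 is down to just 3. So r4c1=3.
Step 24. [r4c4∈{9}] r4c4 is down to just 9 ⇒ r4c4=9.
Step 25. [r9c9∈{6}] r9c9 is down to just 6, so r9c9=6.
Step 26. [r2c5∈{4}] r2c5 is down to just 4. So r2c5=4.
Step 27. [r6c9∈{2}] r6c9 has the single candidate 2. So r6c9=2.
Step 28. [r8c7∈{5}] r8c7 is down to just 5, so r8c7=5.
Step 29. [r1c2∈{7}] r1c2 is down to just 7. So r1c2=7.
Step 30. [r6c5∈{1}] r6c5 is down to just 1. So r6c5=1.
Step 31. [r9c3∈{2}] only 2 remains possible at r9c3. So r9c3=2.
Step 32. [r3c1∈{9}] nothing but 9 survives at r3c1 ⇒ r3c1=9.
Step 33. [r2c8∈{9}] nothing but 9 survives at r2c8, so r2c8=9.
Step 34. [r2c7∈{1}] nothing but 1 survives at r2c7 ⇒ r2c7=1.
Step 35. [r9c8∈{8}] r9c8 is down to just 8. So r9c8=8.
Step 36. [r8c8∈{4}] only 4 remains possible at r8c8. So r8c8=4.
Step 37. [r3c4∈{5}] only 5 remains possible at r3c4 ⇒ r3c4=5.
Step 38. [r9c2∈{1}] r9c2's peers cover all but 1 ⇒ r9c2=1.
Step 39. [r5c4∈{8}] r5c4's peers cover all but 8. So r5c4=8.

Answer: 4 7 5 1 2 9 6 3 8 / 2 3 8 7 4 6 1 9 5 / 9 6 1 5 3 8 7 2 4 / 3 5 4 9 6 2 8 1 7 / 1 2 7 8 5 4 3 6 9 / 6 8 9 3 1 7 4 5 2 / 8 4 3 6 9 5 2 7 1 / 7 9 6 2 8 1 5 4 3 / 5 1 2 4 7 3 9 8 6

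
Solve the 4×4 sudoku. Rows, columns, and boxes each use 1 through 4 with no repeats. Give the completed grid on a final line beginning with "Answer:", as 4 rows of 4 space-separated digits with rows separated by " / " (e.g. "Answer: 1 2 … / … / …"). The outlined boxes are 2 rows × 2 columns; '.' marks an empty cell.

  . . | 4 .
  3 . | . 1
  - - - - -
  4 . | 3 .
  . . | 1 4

Step 1. [r4c1∈{2}] r4c1 has the single candidate 2. So r4c1=2.
Step 2. [r2c3∈{2}] r2c3's peers cover all but 2, so r2c3=2.
Step 3. [r1c1∈{1}] r1c1 is down to just 1 ⇒ r1c1=1.
Step 4. [r3c4∈{2}] r3c4 is down to just 2. So r3c4=2.
Step 5. [r1c4∈{3}] nothing but 3 survives at r1c4. So r1c4=3.
Step 6. [r3c2∈{1}] nothing but 1 survives at r3c2, so r3c2=1.
Step 7. [r1c2∈{2}] r1c2 is down to just 2, so r1c2=2.
Step 8. [r2c2∈{4}] only 4 remains possible at r2c2. So r2c2=4.
Step 9. [r4c2∈{3}] only 3 remains possible at r4c2, so r4c2=3.

Answer: 1 2 4 3 / 3 4 2 1 / 4 1 3 2 / 2 3 1 4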